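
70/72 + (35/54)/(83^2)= 723415/744012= 0.97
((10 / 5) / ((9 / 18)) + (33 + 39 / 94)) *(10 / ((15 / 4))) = 14068 / 141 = 99.77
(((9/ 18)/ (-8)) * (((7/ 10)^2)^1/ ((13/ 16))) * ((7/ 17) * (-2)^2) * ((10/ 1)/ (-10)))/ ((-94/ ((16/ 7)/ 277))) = -392/ 71929975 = -0.00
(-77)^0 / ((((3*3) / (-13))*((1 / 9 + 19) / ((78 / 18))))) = -169 / 516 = -0.33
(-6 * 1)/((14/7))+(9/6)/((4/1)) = -2.62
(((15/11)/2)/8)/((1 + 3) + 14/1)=5/1056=0.00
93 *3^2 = 837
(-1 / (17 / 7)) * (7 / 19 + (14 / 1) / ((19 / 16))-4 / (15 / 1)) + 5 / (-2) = -71671 / 9690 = -7.40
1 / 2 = 0.50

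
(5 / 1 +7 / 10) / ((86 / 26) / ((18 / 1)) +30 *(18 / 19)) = 126711 / 635885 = 0.20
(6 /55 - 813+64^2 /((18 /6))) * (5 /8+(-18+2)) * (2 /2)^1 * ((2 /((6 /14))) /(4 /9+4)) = -78482733 /8800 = -8918.49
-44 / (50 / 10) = -44 / 5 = -8.80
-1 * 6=-6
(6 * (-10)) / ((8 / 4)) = -30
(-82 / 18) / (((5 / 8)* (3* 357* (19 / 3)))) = -328 / 305235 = -0.00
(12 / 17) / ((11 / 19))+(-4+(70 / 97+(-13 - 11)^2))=10410714 / 18139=573.94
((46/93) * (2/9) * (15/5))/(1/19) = 6.27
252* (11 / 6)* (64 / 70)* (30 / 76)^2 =23760 / 361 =65.82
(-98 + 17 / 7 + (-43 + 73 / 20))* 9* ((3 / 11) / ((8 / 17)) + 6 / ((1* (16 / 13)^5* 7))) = -6060369219021 / 5651824640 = -1072.29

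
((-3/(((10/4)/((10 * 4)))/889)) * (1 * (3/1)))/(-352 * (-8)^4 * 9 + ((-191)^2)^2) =-128016/1317887233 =-0.00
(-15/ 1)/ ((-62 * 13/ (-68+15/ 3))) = -945/ 806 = -1.17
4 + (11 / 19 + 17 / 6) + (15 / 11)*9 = 24685 / 1254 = 19.69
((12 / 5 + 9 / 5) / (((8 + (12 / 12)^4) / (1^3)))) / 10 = 0.05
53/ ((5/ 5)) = 53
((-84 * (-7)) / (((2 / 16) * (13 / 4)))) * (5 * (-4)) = -376320 / 13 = -28947.69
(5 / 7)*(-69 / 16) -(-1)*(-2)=-569 / 112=-5.08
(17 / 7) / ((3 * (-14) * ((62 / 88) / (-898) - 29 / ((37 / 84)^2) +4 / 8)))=459781388 / 1184540694561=0.00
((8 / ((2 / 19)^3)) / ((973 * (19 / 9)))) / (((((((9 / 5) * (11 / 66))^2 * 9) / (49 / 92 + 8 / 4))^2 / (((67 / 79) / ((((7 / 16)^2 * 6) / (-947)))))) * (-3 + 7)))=-5707.33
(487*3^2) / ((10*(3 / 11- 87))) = -5.05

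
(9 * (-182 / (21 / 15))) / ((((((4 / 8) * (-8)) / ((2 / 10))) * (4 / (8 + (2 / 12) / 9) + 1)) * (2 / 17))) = 861237 / 2596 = 331.76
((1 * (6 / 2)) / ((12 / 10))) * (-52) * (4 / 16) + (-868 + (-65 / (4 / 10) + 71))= -992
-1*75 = -75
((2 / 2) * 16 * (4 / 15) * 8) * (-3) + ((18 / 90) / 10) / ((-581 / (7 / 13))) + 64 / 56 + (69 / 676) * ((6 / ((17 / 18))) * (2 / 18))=-8444975157 / 83460650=-101.19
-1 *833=-833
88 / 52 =22 / 13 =1.69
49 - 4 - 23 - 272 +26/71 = -17724/71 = -249.63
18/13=1.38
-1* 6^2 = -36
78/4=39/2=19.50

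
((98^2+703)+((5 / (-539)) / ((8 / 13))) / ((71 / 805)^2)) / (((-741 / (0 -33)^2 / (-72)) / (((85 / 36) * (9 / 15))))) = 7693679716173 / 4980508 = 1544758.03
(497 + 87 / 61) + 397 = 54621 / 61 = 895.43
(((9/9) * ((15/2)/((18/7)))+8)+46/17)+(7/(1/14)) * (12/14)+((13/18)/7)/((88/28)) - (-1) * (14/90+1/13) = 10708442/109395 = 97.89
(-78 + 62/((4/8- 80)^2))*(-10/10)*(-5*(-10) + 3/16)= 791625505/202248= 3914.13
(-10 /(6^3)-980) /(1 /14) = -740915 /54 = -13720.65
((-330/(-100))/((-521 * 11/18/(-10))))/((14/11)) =297/3647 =0.08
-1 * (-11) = 11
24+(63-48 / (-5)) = 483 / 5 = 96.60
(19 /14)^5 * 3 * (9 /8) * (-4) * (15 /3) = -334273365 /1075648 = -310.76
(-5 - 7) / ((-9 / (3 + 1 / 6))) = 38 / 9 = 4.22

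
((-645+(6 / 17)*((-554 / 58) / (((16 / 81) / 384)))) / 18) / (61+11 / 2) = -1182971 / 196707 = -6.01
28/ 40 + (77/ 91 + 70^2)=637201/ 130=4901.55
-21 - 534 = -555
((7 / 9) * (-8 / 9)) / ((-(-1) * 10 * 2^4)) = -7 / 1620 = -0.00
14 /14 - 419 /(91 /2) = -747 /91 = -8.21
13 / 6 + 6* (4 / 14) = 163 / 42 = 3.88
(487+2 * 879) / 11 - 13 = 2102 / 11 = 191.09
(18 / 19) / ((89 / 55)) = 990 / 1691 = 0.59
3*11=33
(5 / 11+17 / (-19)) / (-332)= 23 / 17347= 0.00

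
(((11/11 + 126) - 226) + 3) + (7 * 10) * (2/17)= -1492/17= -87.76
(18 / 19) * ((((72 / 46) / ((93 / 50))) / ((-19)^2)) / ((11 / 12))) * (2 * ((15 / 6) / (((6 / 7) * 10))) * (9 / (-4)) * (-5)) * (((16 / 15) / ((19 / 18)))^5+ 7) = 424014343257204 / 3330052123264075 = 0.13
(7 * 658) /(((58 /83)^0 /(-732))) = -3371592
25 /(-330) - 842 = -55577 /66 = -842.08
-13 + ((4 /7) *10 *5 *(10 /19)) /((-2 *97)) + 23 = 128010 /12901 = 9.92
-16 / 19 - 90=-90.84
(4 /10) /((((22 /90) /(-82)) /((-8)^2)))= -94464 /11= -8587.64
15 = 15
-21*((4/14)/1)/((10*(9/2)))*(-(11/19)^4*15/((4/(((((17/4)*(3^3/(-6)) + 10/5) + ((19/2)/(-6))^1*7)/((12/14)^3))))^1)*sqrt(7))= -3399801251*sqrt(7)/1351168128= -6.66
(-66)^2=4356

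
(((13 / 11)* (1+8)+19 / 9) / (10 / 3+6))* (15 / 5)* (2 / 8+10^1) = 25871 / 616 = 42.00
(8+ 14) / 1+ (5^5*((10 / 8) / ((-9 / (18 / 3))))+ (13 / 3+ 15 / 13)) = -2576.68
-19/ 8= -2.38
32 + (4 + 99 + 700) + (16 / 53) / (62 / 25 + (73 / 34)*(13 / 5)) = 303293115 / 363209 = 835.04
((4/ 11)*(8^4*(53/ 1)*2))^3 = 5238143763469041664/ 1331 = 3935494938744584.27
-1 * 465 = -465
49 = 49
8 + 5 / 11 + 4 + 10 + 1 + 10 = 368 / 11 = 33.45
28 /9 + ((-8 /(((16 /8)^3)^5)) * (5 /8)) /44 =40370131 /12976128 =3.11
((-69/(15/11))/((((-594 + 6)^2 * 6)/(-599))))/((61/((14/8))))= 151547/361549440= 0.00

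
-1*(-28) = 28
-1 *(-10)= 10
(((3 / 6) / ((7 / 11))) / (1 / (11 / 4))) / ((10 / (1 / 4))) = 121 / 2240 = 0.05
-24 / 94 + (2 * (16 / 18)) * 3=716 / 141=5.08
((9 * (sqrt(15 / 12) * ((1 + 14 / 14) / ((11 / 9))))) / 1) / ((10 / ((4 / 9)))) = 18 * sqrt(5) / 55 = 0.73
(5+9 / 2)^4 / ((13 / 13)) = 130321 / 16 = 8145.06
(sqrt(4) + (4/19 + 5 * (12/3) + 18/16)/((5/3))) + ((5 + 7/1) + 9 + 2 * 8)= 39369/760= 51.80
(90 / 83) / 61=90 / 5063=0.02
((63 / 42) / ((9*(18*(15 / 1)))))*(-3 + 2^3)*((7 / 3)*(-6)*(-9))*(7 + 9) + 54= 542 / 9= 60.22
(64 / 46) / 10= 16 / 115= 0.14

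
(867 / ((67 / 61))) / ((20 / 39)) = 2062593 / 1340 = 1539.25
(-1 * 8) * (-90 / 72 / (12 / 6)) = 5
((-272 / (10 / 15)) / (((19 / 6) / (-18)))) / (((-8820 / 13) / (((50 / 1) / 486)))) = -8840 / 25137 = -0.35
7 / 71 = 0.10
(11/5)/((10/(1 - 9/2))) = -77/100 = -0.77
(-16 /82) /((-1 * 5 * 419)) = 8 /85895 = 0.00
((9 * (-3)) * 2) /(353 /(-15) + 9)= 405 /109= 3.72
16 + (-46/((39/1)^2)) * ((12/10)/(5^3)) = 5069908/316875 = 16.00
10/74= 5/37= 0.14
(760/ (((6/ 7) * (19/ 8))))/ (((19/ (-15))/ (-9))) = 50400/ 19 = 2652.63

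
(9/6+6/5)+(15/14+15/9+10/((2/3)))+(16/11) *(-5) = 15206/1155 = 13.17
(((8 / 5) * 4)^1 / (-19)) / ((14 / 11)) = -176 / 665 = -0.26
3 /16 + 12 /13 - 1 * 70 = -68.89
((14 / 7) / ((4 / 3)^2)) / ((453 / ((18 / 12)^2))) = 27 / 4832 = 0.01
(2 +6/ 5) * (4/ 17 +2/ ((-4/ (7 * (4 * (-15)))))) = 57184/ 85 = 672.75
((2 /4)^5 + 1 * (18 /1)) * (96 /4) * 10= 4327.50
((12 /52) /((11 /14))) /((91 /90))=540 /1859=0.29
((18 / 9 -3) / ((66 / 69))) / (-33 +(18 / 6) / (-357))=2737 / 86416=0.03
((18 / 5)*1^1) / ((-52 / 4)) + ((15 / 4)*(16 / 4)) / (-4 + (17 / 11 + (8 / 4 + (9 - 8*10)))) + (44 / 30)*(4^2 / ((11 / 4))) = 82219 / 10218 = 8.05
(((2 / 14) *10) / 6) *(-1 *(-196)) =140 / 3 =46.67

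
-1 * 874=-874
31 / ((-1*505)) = -31 / 505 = -0.06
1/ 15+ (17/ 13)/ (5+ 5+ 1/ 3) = 1168/ 6045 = 0.19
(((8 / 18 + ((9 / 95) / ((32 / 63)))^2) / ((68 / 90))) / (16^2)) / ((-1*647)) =-39859801 / 10408791900160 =-0.00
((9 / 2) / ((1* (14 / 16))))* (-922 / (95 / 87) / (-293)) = 14.82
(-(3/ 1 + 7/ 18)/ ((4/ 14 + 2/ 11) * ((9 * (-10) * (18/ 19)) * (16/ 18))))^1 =89243/ 933120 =0.10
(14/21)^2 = 4/9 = 0.44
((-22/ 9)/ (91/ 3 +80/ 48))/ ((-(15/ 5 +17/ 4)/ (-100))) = -275/ 261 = -1.05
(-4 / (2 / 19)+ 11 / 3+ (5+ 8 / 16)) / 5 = -173 / 30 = -5.77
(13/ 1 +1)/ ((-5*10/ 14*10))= -49/ 125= -0.39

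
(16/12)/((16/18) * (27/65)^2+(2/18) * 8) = 12675/9908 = 1.28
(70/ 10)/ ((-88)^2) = 7/ 7744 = 0.00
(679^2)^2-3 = 212558803678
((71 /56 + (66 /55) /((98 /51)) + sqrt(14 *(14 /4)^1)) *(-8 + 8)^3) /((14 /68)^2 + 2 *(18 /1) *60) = 0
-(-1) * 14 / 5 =14 / 5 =2.80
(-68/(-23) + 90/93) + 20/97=285666/69161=4.13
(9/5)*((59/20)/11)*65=31.38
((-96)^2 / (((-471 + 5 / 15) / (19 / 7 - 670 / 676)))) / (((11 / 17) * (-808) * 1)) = 0.06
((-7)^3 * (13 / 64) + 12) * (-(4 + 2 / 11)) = 241.17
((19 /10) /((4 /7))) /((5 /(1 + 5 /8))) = 1729 /1600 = 1.08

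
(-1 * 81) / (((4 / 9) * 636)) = -243 / 848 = -0.29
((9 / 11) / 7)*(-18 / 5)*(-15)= 486 / 77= 6.31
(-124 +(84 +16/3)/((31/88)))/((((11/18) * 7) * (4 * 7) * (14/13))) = 117507/116963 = 1.00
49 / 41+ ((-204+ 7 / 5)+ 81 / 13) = -520139 / 2665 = -195.17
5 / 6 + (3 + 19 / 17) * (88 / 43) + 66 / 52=300182 / 28509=10.53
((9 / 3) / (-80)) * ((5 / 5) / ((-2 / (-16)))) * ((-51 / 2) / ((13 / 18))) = 10.59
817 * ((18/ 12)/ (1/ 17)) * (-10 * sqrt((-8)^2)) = -1666680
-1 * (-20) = 20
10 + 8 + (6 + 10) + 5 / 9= 311 / 9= 34.56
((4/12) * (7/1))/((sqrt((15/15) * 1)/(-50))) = -350/3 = -116.67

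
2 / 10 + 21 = 106 / 5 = 21.20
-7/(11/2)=-14/11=-1.27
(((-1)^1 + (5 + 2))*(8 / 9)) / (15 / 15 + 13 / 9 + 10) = 3 / 7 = 0.43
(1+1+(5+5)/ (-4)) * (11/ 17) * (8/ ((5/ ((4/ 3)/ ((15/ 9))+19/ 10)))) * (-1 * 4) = 2376/ 425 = 5.59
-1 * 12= -12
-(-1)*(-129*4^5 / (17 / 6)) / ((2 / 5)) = -1981440 / 17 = -116555.29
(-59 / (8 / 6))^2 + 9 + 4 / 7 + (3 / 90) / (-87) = 287589319 / 146160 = 1967.63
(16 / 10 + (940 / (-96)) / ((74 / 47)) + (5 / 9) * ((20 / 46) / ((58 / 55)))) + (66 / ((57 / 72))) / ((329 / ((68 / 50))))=-2246654646079 / 555366344400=-4.05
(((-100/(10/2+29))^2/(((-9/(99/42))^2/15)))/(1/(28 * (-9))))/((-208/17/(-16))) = -4537500/1547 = -2933.10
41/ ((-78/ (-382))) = 7831/ 39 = 200.79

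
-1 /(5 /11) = -11 /5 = -2.20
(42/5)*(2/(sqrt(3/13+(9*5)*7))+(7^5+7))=141238.55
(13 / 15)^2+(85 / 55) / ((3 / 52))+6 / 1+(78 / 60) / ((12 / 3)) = 670507 / 19800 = 33.86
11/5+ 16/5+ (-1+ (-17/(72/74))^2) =2006717/6480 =309.68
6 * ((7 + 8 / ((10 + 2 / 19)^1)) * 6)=561 / 2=280.50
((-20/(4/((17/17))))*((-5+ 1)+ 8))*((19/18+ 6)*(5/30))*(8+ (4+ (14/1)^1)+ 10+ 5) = -26035/27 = -964.26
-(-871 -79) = 950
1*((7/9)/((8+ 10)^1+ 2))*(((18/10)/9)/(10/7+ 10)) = 49/72000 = 0.00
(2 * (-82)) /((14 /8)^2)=-2624 /49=-53.55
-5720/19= -301.05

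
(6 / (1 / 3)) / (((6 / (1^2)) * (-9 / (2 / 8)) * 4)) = -0.02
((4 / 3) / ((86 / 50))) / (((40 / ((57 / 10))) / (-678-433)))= -122.73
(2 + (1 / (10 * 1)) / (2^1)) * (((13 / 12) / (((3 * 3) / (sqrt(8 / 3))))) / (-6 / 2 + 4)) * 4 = 533 * sqrt(6) / 810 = 1.61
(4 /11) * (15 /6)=10 /11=0.91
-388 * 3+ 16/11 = -12788/11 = -1162.55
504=504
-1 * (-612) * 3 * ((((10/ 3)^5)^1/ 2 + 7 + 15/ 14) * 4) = 98934424/ 63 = 1570387.68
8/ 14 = 4/ 7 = 0.57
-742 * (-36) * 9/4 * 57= 3425814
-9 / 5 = -1.80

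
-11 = -11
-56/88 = -7/11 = -0.64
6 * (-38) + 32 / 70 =-7964 / 35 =-227.54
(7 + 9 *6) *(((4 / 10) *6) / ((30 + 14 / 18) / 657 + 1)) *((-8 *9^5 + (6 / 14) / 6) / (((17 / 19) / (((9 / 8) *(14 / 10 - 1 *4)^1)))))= 15908489133028479 / 73661000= 215968954.17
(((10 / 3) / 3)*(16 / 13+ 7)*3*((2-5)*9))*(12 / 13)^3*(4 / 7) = -66562560 / 199927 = -332.93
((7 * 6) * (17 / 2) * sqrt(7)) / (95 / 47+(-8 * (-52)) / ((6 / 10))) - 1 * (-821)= 50337 * sqrt(7) / 98045+821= 822.36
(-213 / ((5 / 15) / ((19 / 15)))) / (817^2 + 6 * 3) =-4047 / 3337535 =-0.00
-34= -34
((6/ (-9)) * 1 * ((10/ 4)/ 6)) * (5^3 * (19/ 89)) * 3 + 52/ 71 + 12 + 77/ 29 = -7531903/ 1099506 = -6.85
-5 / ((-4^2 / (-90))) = -225 / 8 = -28.12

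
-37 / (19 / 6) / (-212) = 111 / 2014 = 0.06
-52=-52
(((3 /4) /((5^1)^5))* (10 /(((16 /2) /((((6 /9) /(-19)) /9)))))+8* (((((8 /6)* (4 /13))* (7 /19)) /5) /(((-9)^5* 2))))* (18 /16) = -703879 /194468040000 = -0.00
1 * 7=7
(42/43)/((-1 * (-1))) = 42/43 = 0.98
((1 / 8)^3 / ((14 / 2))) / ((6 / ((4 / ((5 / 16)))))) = 1 / 1680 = 0.00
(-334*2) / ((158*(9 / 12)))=-1336 / 237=-5.64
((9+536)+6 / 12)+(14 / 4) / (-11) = 5997 / 11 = 545.18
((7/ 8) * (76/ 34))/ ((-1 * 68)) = -133/ 4624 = -0.03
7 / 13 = 0.54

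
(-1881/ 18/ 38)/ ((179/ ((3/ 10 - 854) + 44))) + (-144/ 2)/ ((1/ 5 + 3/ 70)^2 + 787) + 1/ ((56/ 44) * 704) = 38191953267011/ 3092675850880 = 12.35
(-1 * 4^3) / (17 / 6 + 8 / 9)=-1152 / 67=-17.19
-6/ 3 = -2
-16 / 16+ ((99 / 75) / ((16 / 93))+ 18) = 9869 / 400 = 24.67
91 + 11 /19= 1740 /19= 91.58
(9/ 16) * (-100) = -225/ 4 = -56.25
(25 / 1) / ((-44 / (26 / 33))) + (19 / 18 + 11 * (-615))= -7366423 / 1089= -6764.39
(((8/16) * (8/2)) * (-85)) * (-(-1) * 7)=-1190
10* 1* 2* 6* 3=360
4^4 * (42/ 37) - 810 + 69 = -16665/ 37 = -450.41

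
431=431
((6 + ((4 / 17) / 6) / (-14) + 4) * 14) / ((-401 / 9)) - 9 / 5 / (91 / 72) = -14160786 / 3101735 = -4.57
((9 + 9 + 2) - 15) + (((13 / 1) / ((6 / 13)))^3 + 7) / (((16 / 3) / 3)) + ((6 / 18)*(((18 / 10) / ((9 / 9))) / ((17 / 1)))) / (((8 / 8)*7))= 2873994547 / 228480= 12578.76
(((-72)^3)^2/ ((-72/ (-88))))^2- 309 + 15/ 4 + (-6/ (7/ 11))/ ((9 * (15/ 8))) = 36530940528033878570049241/ 1260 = 28992809942884030611150.19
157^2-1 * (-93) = 24742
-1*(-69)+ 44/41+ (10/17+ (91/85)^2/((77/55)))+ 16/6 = 13178474/177735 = 74.15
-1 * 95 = -95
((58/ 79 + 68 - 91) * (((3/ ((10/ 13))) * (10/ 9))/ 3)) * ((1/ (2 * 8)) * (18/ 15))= -22867/ 9480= -2.41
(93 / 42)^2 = 961 / 196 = 4.90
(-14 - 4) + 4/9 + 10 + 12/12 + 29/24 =-385/72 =-5.35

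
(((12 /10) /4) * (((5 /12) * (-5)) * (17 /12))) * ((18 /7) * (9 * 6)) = -6885 /56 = -122.95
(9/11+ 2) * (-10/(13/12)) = -3720/143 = -26.01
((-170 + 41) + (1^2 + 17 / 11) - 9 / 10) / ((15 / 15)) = -127.35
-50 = -50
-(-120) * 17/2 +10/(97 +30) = 129550/127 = 1020.08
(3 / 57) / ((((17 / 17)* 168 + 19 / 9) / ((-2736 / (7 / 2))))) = -2592 / 10717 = -0.24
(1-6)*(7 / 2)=-35 / 2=-17.50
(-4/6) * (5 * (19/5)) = -38/3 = -12.67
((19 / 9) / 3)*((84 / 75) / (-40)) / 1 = -133 / 6750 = -0.02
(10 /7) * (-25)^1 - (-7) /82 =-20451 /574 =-35.63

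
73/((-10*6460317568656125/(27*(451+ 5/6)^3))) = -1454492254463/516825405492490000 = -0.00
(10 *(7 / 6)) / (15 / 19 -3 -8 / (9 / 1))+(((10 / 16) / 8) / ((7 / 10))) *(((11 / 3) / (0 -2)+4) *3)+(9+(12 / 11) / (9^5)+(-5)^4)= 3243699347561 / 5140884672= 630.96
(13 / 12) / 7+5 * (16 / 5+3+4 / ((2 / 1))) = 3457 / 84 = 41.15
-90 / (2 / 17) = -765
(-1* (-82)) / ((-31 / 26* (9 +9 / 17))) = -18122 / 2511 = -7.22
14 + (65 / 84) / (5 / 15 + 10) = 12217 / 868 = 14.07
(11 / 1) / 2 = 11 / 2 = 5.50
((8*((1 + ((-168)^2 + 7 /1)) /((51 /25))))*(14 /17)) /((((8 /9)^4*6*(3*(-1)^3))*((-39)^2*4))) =-16674525 /12503296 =-1.33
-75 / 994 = -0.08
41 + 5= 46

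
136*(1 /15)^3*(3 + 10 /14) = 0.15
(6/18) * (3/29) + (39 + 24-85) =-637/29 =-21.97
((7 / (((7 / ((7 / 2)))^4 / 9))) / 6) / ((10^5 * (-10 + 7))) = -7 / 3200000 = -0.00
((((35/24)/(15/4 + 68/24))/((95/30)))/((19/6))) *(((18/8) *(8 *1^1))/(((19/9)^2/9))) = 8266860/10295359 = 0.80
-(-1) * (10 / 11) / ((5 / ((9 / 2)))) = 9 / 11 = 0.82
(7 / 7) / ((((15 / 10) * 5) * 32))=1 / 240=0.00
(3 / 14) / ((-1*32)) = -3 / 448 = -0.01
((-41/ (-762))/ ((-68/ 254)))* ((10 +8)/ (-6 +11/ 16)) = 984/ 1445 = 0.68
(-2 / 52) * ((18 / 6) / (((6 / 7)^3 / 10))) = -1715 / 936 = -1.83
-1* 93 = -93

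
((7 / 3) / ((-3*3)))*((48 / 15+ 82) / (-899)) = 994 / 40455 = 0.02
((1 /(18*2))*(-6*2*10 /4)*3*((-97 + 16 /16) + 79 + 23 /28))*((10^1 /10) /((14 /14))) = 2265 /56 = 40.45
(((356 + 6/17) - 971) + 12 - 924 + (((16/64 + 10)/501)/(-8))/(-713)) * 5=-1483319834755/194323872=-7633.24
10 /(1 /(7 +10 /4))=95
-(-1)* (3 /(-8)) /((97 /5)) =-15 /776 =-0.02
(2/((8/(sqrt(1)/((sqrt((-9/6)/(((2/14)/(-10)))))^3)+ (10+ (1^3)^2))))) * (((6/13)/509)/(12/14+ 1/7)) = sqrt(105)/48634950+ 33/13234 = 0.00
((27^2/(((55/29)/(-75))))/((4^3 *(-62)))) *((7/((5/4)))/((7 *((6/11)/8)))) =21141/248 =85.25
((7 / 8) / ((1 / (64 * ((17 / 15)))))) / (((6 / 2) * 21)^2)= 0.02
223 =223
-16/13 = -1.23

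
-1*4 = -4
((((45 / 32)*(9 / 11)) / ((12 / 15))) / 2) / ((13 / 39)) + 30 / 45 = 23857 / 8448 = 2.82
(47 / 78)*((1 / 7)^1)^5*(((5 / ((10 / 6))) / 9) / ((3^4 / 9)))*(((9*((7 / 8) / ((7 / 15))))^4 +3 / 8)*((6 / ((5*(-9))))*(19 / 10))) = -98870626591 / 3624503500800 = -0.03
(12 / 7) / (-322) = -6 / 1127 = -0.01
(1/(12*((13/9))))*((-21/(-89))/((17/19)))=1197/78676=0.02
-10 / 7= -1.43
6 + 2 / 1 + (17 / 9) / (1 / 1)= 89 / 9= 9.89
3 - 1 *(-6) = 9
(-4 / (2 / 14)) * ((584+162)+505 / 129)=-2708692 / 129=-20997.61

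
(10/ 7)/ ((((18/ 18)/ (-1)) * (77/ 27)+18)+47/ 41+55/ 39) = 143910/ 1783523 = 0.08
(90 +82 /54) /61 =2471 /1647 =1.50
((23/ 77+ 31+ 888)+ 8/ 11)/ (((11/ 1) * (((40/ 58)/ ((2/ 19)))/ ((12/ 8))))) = 3081627/ 160930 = 19.15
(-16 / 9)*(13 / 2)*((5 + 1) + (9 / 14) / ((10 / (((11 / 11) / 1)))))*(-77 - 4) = 198666 / 35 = 5676.17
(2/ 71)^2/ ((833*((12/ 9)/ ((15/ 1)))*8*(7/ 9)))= 0.00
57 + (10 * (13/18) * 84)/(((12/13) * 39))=1994/27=73.85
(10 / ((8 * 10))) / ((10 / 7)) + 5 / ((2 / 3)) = 607 / 80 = 7.59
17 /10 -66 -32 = -963 /10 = -96.30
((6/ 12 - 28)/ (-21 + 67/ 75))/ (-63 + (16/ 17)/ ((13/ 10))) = -70125/ 3193016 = -0.02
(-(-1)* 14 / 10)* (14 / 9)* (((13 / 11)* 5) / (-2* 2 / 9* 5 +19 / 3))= 1274 / 407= 3.13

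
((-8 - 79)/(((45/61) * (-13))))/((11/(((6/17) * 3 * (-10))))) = -8.73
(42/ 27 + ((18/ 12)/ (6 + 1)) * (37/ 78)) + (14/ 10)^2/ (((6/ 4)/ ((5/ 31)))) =948511/ 507780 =1.87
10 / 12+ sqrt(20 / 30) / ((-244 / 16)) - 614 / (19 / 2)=-7273 / 114 - 4*sqrt(6) / 183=-63.85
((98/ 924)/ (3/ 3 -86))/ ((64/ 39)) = -91/ 119680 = -0.00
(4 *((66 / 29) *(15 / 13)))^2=15681600 / 142129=110.33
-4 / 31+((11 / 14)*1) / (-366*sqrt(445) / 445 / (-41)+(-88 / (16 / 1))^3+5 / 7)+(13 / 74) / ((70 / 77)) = 87824776697373797 / 1476839900220419660 - 36974784*sqrt(445) / 64378374028789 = 0.06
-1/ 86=-0.01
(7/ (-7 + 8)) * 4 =28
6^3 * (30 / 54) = 120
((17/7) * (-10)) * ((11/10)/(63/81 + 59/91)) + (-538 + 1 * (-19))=-575.73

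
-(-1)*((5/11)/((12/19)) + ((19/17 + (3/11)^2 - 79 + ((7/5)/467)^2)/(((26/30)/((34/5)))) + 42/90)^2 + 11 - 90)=985175600704187300046616519/2647936009297710202500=372054.16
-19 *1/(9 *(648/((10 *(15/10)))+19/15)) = -95/2001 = -0.05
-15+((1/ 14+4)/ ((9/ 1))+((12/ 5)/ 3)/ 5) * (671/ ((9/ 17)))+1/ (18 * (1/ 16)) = 7201351/ 9450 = 762.05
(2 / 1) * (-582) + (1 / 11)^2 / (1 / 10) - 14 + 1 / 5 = -712519 / 605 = -1177.72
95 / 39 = 2.44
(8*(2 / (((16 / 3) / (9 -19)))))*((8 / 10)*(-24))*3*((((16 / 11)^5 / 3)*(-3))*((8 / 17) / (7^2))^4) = -7421703487488 / 77543148614841371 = -0.00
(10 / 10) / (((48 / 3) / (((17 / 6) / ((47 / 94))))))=17 / 48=0.35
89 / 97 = 0.92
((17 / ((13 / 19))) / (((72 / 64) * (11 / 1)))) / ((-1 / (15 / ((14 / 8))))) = -51680 / 3003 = -17.21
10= 10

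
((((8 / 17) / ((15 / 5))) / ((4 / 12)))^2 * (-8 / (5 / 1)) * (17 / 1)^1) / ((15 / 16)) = -8192 / 1275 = -6.43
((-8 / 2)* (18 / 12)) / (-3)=2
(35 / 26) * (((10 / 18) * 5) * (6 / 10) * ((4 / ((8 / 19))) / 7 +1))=275 / 52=5.29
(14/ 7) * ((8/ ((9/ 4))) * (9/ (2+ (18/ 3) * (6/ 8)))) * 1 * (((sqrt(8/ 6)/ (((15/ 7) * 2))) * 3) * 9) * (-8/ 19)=-21504 * sqrt(3)/ 1235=-30.16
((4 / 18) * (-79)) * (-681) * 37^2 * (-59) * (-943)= 2731807522898 / 3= 910602507632.67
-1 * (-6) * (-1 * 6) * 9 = -324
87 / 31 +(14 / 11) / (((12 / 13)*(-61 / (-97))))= 623899 / 124806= 5.00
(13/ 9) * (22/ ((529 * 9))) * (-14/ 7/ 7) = -572/ 299943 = -0.00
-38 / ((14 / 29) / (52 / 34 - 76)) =697566 / 119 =5861.90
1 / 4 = 0.25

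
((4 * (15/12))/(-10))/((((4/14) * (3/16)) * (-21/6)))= 8/3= 2.67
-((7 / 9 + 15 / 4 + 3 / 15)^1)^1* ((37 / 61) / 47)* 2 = -0.12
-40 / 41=-0.98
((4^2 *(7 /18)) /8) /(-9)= -7 /81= -0.09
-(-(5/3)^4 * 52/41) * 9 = 32500/369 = 88.08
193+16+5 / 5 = 210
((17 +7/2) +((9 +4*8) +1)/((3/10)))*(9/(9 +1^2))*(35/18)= 2247/8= 280.88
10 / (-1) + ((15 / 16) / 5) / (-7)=-1123 / 112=-10.03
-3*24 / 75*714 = -17136 / 25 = -685.44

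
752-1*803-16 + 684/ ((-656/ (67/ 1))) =-22445/ 164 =-136.86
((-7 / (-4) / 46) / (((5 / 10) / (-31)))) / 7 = -31 / 92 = -0.34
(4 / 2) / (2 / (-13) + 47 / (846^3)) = -334955088 / 25765763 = -13.00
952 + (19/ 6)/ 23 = 131395/ 138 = 952.14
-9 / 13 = -0.69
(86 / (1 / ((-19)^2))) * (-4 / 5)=-124184 / 5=-24836.80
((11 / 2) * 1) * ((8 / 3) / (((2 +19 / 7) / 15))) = 140 / 3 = 46.67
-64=-64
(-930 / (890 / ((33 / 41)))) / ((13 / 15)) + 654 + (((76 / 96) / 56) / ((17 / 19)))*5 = 707865552809 / 1083840576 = 653.11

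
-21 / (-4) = 21 / 4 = 5.25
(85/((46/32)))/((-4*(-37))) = 340/851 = 0.40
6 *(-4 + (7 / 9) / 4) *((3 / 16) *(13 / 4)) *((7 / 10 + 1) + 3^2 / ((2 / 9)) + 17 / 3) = -639379 / 960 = -666.02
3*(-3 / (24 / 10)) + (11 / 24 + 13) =233 / 24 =9.71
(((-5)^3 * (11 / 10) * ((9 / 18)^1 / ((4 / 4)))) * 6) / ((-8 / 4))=825 / 4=206.25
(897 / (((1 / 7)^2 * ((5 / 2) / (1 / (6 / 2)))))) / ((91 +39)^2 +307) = 29302 / 86035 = 0.34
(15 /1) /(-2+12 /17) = -255 /22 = -11.59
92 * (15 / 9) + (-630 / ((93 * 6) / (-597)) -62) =71179 / 93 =765.37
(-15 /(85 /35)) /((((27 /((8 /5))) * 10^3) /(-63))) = 0.02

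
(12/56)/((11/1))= 3/154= 0.02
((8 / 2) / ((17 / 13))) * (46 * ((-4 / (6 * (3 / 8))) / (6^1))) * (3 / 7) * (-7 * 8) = 153088 / 153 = 1000.58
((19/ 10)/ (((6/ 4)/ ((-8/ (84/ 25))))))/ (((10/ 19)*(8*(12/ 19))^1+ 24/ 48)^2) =-99043960/ 327786543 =-0.30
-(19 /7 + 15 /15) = -26 /7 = -3.71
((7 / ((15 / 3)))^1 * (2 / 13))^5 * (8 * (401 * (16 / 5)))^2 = 1416931525001216 / 29007265625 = 48847.47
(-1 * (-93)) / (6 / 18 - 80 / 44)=-3069 / 49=-62.63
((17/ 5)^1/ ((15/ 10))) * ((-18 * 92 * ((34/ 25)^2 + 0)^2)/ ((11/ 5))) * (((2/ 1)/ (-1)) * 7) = 351124956672/ 4296875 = 81716.35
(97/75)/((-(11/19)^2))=-35017/9075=-3.86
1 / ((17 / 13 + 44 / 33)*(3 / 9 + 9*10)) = 0.00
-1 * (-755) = 755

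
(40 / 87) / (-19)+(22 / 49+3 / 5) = 415021 / 404985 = 1.02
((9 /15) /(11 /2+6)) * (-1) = -6 /115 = -0.05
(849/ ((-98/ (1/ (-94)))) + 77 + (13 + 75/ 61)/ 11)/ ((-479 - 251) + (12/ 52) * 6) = -6298787287/ 58548818944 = -0.11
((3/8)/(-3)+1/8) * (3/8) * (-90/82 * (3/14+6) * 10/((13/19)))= 0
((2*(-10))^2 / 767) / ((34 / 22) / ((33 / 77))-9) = -6600 / 68263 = -0.10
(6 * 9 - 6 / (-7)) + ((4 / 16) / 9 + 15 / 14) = 14101 / 252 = 55.96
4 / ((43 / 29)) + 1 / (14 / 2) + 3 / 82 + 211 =5278915 / 24682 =213.88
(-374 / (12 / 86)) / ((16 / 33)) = -88451 / 16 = -5528.19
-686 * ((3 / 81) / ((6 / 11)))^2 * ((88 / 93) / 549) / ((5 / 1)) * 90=-3652264 / 37220553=-0.10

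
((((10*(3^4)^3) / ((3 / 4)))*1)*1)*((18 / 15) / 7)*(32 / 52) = 68024448 / 91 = 747521.41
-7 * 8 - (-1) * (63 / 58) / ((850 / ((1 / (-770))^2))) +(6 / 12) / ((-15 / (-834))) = -117755021991 / 4175710000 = -28.20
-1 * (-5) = 5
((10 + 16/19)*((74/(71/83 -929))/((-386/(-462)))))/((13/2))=-146136606/918095789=-0.16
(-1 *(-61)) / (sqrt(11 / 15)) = 61 *sqrt(165) / 11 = 71.23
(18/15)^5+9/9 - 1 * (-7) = 32776/3125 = 10.49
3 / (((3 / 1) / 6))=6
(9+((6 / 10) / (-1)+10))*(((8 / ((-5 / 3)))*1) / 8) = -276 / 25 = -11.04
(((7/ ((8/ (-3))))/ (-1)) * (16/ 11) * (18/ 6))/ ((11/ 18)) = 2268/ 121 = 18.74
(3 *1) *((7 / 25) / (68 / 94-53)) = -47 / 2925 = -0.02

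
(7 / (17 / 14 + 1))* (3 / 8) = 147 / 124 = 1.19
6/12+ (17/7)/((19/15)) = 2.42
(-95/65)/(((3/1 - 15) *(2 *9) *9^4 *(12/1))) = 19/221079456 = 0.00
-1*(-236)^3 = 13144256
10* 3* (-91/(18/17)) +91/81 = -208754/81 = -2577.21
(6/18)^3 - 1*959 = -25892/27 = -958.96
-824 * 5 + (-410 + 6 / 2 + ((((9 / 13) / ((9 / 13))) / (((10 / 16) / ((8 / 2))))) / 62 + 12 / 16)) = -2806211 / 620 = -4526.15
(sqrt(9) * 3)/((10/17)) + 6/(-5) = 141/10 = 14.10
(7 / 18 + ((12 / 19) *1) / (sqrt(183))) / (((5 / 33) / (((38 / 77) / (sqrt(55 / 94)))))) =sqrt(5170) *(72 *sqrt(183) + 8113) / 352275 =1.85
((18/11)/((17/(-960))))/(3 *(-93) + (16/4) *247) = -17280/132583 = -0.13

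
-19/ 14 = -1.36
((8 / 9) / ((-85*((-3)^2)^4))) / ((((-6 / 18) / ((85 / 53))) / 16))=128 / 1043199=0.00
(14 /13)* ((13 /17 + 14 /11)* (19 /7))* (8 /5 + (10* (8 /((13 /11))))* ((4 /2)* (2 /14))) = 137946384 /1106105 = 124.71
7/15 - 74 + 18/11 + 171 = 16352/165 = 99.10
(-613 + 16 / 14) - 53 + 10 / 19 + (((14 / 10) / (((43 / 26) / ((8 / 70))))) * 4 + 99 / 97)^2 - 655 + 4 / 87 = -165736111326765866 / 125814672256875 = -1317.30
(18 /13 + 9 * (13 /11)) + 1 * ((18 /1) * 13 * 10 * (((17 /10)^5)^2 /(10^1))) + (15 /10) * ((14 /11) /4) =33738530198412219 /715000000000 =47186.76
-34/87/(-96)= 17/4176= 0.00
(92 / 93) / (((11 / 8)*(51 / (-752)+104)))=553472 / 79954611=0.01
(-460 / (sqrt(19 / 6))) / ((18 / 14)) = -3220 * sqrt(114) / 171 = -201.05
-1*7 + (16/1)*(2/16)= -5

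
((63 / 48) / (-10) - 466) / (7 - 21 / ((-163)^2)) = -1981542589 / 29753920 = -66.60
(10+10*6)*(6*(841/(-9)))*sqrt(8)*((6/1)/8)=-58870*sqrt(2)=-83254.75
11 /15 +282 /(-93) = -1069 /465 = -2.30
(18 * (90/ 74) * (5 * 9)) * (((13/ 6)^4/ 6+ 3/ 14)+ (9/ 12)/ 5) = 16481685/ 4144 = 3977.24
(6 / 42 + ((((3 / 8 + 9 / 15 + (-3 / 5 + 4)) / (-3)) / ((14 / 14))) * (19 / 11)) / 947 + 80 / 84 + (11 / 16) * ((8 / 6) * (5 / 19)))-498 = -16514679395 / 33251064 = -496.67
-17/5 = -3.40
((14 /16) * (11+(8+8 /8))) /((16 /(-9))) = -315 /32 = -9.84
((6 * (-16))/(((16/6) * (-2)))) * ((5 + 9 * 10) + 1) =1728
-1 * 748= -748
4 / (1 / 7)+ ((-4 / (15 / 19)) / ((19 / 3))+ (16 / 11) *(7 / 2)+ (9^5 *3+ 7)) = 9745246 / 55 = 177186.29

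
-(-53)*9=477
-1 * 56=-56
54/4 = 27/2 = 13.50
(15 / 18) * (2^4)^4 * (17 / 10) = 92842.67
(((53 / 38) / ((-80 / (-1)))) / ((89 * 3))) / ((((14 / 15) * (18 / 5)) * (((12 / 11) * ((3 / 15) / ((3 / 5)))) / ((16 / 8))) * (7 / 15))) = 14575 / 63635712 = 0.00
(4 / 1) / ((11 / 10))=40 / 11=3.64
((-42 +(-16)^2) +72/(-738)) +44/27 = 238594/1107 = 215.53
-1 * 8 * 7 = -56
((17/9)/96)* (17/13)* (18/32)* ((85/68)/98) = 1445/7827456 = 0.00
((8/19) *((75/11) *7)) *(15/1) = 63000/209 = 301.44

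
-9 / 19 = -0.47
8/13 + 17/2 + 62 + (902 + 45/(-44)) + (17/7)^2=27411121/28028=977.99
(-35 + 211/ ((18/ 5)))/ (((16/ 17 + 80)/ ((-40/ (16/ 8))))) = -36125/ 6192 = -5.83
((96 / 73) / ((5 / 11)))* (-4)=-4224 / 365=-11.57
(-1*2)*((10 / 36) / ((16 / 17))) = -0.59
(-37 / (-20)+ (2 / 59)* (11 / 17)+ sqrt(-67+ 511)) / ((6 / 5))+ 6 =60661 / 8024+ 5* sqrt(111) / 3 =25.12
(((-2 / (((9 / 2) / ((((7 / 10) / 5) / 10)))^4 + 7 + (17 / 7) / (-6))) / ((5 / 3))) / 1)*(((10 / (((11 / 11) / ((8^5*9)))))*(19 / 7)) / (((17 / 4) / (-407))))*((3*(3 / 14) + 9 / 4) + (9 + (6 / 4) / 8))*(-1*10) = -27214905855836160 / 2614148439115187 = -10.41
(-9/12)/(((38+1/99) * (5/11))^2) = -3557763/1416016900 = -0.00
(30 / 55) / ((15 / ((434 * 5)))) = 868 / 11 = 78.91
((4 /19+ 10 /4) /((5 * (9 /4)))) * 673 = 138638 /855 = 162.15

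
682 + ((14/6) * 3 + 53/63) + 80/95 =826748/1197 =690.68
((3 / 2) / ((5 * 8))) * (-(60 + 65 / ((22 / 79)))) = -3873 / 352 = -11.00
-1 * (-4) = 4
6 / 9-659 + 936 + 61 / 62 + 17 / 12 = 104185 / 372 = 280.07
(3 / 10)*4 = 6 / 5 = 1.20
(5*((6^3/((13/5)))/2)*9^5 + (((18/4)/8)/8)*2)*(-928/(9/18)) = -295906352193/13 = -22762027091.77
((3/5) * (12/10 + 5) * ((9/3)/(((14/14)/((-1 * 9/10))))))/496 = -81/4000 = -0.02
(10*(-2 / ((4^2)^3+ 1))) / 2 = -10 / 4097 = -0.00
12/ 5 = 2.40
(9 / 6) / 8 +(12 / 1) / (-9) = -55 / 48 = -1.15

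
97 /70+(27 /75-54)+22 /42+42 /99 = -51.31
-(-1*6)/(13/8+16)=16/47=0.34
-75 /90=-5 /6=-0.83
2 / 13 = 0.15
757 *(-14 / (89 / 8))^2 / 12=2373952 / 23763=99.90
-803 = -803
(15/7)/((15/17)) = 17/7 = 2.43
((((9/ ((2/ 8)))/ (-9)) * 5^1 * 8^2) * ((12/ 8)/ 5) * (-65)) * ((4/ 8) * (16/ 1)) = 199680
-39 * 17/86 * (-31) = 20553/86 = 238.99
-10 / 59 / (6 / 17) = -85 / 177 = -0.48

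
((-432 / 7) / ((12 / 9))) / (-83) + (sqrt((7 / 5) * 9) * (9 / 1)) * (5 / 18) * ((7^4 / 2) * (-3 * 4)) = 324 / 581-21609 * sqrt(35) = -127840.01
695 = 695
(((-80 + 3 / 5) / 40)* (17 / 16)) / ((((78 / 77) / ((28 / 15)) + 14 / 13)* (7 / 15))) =-2.79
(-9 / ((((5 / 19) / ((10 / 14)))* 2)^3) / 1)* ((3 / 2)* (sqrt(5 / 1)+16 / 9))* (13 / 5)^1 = -2407509* sqrt(5) / 27440- 267501 / 1715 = -352.16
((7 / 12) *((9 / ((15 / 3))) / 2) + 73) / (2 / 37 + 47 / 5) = 108817 / 13992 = 7.78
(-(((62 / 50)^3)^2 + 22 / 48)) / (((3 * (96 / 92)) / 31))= -17101757911147 / 421875000000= -40.54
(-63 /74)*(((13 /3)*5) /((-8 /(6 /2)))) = 4095 /592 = 6.92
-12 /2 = -6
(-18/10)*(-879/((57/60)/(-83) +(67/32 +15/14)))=147081312/293171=501.69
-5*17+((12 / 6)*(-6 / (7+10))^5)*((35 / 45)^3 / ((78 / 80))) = -14121355945 / 166123269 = -85.01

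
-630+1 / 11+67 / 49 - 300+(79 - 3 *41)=-524200 / 539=-972.54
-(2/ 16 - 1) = 7/ 8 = 0.88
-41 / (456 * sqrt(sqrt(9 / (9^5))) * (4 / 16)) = -3.24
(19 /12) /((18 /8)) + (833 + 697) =41329 /27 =1530.70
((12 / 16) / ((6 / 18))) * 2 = 9 / 2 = 4.50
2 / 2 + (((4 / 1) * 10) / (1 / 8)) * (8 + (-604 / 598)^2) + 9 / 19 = 4905488188 / 1698619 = 2887.93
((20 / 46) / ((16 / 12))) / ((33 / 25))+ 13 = 6703 / 506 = 13.25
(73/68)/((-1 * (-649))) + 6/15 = 88629/220660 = 0.40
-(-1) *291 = 291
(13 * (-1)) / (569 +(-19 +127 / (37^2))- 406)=-17797 / 197263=-0.09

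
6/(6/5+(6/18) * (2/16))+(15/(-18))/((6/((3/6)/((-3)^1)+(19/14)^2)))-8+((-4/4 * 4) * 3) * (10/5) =-86421889/3154032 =-27.40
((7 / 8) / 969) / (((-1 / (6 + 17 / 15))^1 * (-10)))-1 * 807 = -938378851 / 1162800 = -807.00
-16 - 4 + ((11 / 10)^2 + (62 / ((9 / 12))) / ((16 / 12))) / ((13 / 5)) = 1121 / 260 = 4.31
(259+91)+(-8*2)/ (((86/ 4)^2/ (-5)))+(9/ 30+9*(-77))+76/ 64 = -50490929/ 147920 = -341.34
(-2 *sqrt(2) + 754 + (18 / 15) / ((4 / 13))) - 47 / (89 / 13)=668421 / 890 - 2 *sqrt(2)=748.21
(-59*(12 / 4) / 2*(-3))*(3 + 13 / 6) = 5487 / 4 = 1371.75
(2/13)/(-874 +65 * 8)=-1/2301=-0.00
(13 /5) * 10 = 26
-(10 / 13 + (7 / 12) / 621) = -0.77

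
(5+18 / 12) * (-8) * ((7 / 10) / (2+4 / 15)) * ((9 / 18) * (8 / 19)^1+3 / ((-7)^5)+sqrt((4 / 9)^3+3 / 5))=-91 * sqrt(12535) / 765 - 2619669 / 775523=-16.70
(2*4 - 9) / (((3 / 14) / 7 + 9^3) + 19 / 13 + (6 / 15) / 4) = -0.00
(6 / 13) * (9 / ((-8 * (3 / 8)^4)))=-1024 / 39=-26.26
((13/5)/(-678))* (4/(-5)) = 26/8475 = 0.00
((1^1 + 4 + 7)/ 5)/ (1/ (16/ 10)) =96/ 25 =3.84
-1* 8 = -8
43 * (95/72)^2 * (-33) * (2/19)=-224675/864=-260.04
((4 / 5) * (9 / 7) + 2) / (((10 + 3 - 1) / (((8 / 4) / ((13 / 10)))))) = 106 / 273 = 0.39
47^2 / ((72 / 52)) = 1595.39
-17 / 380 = -0.04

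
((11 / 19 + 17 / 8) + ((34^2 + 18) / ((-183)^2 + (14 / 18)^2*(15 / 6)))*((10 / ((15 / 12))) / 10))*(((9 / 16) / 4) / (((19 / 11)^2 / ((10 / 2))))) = 12267542277441 / 19053184367104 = 0.64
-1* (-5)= 5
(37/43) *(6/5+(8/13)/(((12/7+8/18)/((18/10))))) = 70041/47515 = 1.47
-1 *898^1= -898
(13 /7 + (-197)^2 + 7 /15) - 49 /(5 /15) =4059754 /105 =38664.32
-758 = -758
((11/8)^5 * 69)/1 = 11112519/32768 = 339.13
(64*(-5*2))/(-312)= 80/39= 2.05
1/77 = 0.01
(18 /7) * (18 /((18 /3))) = 54 /7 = 7.71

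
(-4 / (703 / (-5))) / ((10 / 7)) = 14 / 703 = 0.02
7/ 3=2.33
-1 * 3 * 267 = -801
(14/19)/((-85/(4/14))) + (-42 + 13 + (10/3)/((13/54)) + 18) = 59703/20995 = 2.84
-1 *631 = -631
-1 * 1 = -1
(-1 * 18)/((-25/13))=234/25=9.36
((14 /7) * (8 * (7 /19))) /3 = 112 /57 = 1.96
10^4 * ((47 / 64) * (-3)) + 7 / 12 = -66092 / 3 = -22030.67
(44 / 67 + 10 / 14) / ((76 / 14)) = 643 / 2546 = 0.25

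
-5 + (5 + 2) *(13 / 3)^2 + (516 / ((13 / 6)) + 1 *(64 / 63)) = 299438 / 819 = 365.61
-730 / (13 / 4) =-2920 / 13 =-224.62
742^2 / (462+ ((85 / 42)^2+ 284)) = 971194896 / 1323169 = 733.99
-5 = -5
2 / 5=0.40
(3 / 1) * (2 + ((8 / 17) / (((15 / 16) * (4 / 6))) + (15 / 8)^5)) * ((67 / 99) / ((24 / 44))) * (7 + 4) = 5913572291 / 5570560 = 1061.58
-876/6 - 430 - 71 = -647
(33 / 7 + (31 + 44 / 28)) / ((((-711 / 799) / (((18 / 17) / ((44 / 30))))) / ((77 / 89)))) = -184005 / 7031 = -26.17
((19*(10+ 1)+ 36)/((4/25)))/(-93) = -6125/372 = -16.47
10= 10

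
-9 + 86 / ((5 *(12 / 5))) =-11 / 6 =-1.83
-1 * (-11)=11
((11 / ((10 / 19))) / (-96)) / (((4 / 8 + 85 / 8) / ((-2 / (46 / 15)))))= 209 / 16376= 0.01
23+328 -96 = 255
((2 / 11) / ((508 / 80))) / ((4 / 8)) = 80 / 1397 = 0.06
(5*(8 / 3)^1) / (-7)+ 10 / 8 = -55 / 84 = -0.65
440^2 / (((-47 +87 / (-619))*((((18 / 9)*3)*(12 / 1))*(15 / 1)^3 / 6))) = -299596 / 2954475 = -0.10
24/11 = 2.18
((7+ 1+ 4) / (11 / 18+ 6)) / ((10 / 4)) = 432 / 595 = 0.73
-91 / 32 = -2.84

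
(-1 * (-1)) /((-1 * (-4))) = 1 /4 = 0.25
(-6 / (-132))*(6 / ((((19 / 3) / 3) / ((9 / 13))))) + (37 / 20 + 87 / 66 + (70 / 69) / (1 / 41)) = 168170111 / 3749460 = 44.85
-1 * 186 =-186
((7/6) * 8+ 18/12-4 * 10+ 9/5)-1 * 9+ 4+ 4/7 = -6677/210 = -31.80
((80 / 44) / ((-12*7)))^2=25 / 53361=0.00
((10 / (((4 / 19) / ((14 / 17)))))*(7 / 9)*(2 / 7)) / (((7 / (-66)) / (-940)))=3929200 / 51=77043.14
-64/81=-0.79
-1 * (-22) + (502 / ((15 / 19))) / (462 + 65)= 183448 / 7905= 23.21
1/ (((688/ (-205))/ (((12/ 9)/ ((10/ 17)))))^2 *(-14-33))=-485809/ 50056128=-0.01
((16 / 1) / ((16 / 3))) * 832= 2496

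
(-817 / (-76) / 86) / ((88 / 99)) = 9 / 64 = 0.14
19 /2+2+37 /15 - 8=179 /30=5.97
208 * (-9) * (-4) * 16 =119808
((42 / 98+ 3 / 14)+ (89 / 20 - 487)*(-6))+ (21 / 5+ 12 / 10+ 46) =103157 / 35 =2947.34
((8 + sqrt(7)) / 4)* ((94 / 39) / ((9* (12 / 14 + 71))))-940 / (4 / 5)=-207448459 / 176553 + 329* sqrt(7) / 353106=-1174.99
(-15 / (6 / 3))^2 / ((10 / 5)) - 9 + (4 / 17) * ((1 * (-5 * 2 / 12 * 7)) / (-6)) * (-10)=20609 / 1224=16.84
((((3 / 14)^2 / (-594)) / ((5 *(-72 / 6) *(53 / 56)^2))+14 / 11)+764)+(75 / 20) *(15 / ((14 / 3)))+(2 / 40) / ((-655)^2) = 25967547045663199 / 33406237557000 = 777.33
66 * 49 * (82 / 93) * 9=795564 / 31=25663.35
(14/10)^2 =49/25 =1.96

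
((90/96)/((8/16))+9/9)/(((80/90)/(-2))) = -207/32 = -6.47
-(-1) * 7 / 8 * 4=7 / 2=3.50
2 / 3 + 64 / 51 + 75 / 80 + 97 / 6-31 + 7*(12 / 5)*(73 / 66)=98849 / 14960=6.61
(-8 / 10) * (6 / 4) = -6 / 5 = -1.20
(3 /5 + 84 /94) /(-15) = -117 /1175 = -0.10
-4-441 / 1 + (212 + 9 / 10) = -2321 / 10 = -232.10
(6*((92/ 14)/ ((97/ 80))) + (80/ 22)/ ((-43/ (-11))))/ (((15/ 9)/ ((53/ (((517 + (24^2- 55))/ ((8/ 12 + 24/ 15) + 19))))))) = 330227524/ 15153243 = 21.79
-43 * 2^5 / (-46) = 688 / 23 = 29.91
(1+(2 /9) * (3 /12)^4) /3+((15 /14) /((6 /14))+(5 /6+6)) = 33409 /3456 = 9.67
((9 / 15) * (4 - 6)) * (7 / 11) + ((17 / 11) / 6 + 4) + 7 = 3463 / 330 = 10.49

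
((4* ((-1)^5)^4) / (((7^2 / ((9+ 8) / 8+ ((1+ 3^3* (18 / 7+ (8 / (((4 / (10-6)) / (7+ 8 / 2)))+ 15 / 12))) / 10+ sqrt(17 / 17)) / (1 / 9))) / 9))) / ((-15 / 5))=-188436 / 343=-549.38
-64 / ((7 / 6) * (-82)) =192 / 287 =0.67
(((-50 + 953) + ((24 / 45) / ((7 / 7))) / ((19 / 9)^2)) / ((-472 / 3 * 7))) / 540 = -543377 / 357823200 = -0.00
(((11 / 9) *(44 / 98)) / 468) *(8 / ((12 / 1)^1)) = 121 / 154791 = 0.00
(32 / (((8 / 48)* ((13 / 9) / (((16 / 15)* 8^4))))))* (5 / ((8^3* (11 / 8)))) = 589824 / 143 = 4124.64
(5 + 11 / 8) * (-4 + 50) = 1173 / 4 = 293.25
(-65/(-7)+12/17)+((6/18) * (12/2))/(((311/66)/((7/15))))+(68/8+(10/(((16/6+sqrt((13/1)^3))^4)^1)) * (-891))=17867068464960 * sqrt(13)/150889270197191761+1043573349867094363766399/55842610007278698828490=18.69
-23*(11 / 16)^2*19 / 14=-52877 / 3584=-14.75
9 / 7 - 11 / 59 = 454 / 413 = 1.10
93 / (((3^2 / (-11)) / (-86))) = 29326 / 3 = 9775.33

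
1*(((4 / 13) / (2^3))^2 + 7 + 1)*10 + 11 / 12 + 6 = 176297 / 2028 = 86.93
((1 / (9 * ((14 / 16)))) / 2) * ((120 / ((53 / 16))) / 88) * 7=320 / 1749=0.18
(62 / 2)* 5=155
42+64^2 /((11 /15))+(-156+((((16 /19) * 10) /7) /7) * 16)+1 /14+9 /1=112308453 /20482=5483.28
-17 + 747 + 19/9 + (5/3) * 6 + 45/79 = 528046/711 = 742.68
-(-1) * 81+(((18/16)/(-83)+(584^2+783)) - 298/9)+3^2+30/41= 83770139071/245016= 341896.61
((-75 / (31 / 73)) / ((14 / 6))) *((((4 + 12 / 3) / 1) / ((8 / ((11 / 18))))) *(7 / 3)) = -107.93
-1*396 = -396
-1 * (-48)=48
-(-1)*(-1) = -1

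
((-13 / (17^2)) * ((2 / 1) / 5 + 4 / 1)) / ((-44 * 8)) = 13 / 23120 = 0.00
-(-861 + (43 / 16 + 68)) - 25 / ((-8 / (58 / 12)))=9665 / 12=805.42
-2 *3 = -6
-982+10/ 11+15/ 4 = -43003/ 44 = -977.34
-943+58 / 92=-43349 / 46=-942.37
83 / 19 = 4.37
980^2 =960400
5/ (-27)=-5/ 27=-0.19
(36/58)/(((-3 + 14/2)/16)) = 72/29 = 2.48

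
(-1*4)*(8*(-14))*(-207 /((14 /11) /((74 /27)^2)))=-44333696 /81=-547329.58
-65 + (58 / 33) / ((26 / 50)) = -26435 / 429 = -61.62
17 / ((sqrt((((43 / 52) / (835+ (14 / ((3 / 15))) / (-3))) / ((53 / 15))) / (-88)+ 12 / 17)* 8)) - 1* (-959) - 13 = 17* sqrt(177864740082947346) / 2834654106+ 946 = 948.53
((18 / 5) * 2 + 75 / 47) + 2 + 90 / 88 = 122203 / 10340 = 11.82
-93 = -93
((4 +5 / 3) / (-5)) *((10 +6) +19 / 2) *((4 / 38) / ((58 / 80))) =-2312 / 551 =-4.20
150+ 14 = 164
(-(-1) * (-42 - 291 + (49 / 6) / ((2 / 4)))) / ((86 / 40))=-19000 / 129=-147.29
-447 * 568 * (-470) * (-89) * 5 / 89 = -596655600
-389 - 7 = -396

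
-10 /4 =-5 /2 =-2.50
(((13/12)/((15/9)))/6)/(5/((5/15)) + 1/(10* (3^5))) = 1053/145804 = 0.01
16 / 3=5.33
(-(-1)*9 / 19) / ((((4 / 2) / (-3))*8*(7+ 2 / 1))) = -3 / 304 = -0.01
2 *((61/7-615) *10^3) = -8488000/7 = -1212571.43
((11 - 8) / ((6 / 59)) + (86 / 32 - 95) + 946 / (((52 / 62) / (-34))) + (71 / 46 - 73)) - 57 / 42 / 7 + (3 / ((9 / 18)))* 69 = -8924181375 / 234416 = -38069.85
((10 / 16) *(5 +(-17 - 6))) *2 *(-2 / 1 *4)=180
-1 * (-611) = 611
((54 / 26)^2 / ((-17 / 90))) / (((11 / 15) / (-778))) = 765668700 / 31603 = 24227.72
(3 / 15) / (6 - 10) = -1 / 20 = -0.05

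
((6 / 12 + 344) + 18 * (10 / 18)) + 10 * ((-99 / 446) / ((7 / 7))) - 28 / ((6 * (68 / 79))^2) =3259548335 / 9280368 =351.23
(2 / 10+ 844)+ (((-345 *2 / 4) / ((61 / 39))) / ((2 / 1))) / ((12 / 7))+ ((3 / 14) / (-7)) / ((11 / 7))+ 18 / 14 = 305605317 / 375760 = 813.30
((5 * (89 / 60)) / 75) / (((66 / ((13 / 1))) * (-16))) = -1157 / 950400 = -0.00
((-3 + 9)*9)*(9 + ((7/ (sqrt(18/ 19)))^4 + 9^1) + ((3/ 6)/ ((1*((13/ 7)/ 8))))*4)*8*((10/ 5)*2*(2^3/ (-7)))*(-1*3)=16007028.75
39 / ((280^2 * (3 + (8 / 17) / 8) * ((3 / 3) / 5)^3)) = 255 / 12544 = 0.02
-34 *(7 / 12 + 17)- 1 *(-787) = 1135 / 6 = 189.17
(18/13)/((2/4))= 36/13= 2.77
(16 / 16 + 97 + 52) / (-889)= -150 / 889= -0.17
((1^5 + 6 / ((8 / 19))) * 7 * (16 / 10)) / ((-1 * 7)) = -122 / 5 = -24.40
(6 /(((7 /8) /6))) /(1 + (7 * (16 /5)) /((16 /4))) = 480 /77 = 6.23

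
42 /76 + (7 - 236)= -228.45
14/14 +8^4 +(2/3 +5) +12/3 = 12320/3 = 4106.67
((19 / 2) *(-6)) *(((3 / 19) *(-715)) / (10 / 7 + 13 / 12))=540540 / 211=2561.80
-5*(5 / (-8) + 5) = -175 / 8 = -21.88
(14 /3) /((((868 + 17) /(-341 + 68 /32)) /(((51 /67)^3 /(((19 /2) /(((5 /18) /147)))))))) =-13319143 /84963141396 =-0.00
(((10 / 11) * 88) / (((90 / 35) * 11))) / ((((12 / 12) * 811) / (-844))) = -236320 / 80289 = -2.94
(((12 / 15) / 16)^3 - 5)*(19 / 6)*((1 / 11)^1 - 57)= 79291351 / 88000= 901.04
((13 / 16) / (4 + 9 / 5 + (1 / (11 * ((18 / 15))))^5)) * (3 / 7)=15262803270 / 254223622303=0.06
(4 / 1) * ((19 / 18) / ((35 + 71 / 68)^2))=9248 / 2845611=0.00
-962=-962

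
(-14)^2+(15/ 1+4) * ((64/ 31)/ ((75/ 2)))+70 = 620882/ 2325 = 267.05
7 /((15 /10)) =14 /3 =4.67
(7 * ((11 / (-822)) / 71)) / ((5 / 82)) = -3157 / 145905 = -0.02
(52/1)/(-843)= -52/843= -0.06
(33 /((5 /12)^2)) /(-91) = -4752 /2275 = -2.09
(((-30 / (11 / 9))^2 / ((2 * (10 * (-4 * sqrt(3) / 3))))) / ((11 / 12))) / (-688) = 10935 * sqrt(3) / 915728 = 0.02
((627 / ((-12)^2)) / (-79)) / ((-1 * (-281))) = -209 / 1065552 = -0.00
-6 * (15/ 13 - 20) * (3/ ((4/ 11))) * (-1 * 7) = -169785/ 26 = -6530.19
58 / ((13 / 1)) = 58 / 13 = 4.46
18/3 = 6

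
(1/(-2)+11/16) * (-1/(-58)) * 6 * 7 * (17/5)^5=89450991/1450000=61.69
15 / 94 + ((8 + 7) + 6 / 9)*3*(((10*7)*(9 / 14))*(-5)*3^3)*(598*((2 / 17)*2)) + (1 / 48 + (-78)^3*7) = -1668193526009 / 38352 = -43496910.88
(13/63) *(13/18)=169/1134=0.15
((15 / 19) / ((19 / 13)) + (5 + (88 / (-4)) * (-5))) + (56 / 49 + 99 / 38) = 602883 / 5054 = 119.29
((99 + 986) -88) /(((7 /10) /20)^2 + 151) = 39880000 /6040049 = 6.60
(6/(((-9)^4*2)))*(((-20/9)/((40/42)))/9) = -7/59049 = -0.00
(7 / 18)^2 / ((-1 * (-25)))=49 / 8100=0.01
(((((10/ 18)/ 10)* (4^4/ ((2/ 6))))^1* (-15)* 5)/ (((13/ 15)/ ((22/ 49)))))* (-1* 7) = 1056000/ 91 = 11604.40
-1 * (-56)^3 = 175616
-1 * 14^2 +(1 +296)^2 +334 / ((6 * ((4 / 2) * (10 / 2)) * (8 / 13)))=21125291 / 240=88022.05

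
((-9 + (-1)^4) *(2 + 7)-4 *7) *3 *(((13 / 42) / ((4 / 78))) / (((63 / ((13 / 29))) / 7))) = -54925 / 609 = -90.19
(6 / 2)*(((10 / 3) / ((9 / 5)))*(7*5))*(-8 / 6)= -7000 / 27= -259.26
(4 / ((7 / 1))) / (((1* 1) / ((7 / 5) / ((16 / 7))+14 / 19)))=0.77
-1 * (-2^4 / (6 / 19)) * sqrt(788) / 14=152 * sqrt(197) / 21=101.59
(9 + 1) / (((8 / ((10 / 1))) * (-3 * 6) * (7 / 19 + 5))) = -475 / 3672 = -0.13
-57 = -57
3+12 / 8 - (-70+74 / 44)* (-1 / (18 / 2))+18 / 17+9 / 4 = 163 / 748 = 0.22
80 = 80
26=26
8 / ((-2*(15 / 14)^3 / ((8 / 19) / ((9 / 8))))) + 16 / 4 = 1606036 / 577125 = 2.78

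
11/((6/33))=121/2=60.50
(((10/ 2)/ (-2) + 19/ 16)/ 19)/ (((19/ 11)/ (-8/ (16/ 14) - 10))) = 3927/ 5776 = 0.68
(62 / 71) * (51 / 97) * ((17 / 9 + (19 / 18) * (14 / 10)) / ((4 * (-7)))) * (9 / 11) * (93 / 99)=-4950111 / 116665780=-0.04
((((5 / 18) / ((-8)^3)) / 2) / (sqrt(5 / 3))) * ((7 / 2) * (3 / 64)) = -7 * sqrt(15) / 786432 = -0.00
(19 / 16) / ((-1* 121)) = -19 / 1936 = -0.01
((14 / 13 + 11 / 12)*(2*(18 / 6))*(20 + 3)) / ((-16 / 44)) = -78683 / 104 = -756.57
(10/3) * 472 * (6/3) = 3146.67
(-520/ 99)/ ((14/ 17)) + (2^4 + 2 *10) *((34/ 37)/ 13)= -1277788/ 333333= -3.83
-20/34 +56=942/17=55.41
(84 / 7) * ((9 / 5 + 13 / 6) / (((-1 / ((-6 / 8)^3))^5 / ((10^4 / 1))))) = 213439991625 / 33554432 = 6361.01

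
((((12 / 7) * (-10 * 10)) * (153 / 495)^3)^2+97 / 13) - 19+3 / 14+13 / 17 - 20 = -4732073352033 / 959211703450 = -4.93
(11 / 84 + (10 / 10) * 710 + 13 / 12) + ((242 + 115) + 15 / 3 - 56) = 14241 / 14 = 1017.21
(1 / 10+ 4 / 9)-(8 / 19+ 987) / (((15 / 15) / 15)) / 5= -5064539 / 1710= -2961.72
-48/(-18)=8/3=2.67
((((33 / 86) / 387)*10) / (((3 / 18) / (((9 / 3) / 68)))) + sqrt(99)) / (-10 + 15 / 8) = -24*sqrt(11) / 65 - 132 / 408629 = -1.22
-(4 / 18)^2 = -4 / 81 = -0.05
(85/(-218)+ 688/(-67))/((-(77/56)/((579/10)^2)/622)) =32462169823458/2008325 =16163803.08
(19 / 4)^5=2476099 / 1024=2418.07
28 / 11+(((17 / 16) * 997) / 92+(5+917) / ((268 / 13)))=63772213 / 1084864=58.78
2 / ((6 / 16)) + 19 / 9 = 67 / 9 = 7.44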